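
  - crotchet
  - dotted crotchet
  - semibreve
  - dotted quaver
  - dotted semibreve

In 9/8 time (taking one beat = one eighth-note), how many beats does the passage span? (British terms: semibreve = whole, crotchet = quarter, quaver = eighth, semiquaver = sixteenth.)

26.5

One eighth-note beat = 2 sixteenth notes.
In sixteenth notes: crotchet = 4; dotted crotchet = 6; semibreve = 16; dotted quaver = 3; dotted semibreve = 24.
Adding: 4 + 6 + 16 + 3 + 24 = 53.
53 ÷ 2 = 26.5 beats.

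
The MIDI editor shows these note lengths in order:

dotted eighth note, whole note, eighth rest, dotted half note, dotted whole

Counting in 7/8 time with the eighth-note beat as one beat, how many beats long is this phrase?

One eighth-note beat = 2 sixteenth notes.
Express everything in sixteenth notes: dotted eighth note = 3; whole note = 16; eighth rest = 2; dotted half note = 12; dotted whole = 24.
Total: 3 + 16 + 2 + 12 + 24 = 57.
57 ÷ 2 = 28.5 beats.

28.5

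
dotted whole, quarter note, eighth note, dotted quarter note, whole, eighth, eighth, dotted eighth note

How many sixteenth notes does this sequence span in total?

59

Convert each value to sixteenth notes: dotted whole = 24; quarter note = 4; eighth note = 2; dotted quarter note = 6; whole = 16; eighth = 2; eighth = 2; dotted eighth note = 3.
Total: 24 + 4 + 2 + 6 + 16 + 2 + 2 + 3 = 59 sixteenth notes.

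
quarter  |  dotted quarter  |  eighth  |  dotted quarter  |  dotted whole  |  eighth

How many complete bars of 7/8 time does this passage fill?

3

One bar of 7/8 = 7 eighth notes.
Working in eighth notes: quarter = 2; dotted quarter = 3; eighth = 1; dotted quarter = 3; dotted whole = 12; eighth = 1.
Adding: 2 + 3 + 1 + 3 + 12 + 1 = 22.
22 ÷ 7 = 3 complete bars with 1 left over.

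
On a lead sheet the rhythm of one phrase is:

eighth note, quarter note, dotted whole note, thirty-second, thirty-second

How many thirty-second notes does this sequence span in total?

Each duration in thirty-second notes: eighth note = 4; quarter note = 8; dotted whole note = 48; thirty-second = 1; thirty-second = 1.
Adding: 4 + 8 + 48 + 1 + 1 = 62 thirty-second notes.

62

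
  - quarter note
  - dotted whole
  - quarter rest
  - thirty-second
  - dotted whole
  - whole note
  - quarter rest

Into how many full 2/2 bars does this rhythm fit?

One bar of 2/2 = 32 thirty-second notes.
Express everything in thirty-second notes: quarter note = 8; dotted whole = 48; quarter rest = 8; thirty-second = 1; dotted whole = 48; whole note = 32; quarter rest = 8.
Total: 8 + 48 + 8 + 1 + 48 + 32 + 8 = 153.
153 ÷ 32 = 4 complete bars with 25 left over.

4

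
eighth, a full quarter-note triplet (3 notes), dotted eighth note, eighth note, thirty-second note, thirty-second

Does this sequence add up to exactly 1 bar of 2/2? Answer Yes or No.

One bar of 2/2 = 32 thirty-second notes.
Convert each value to thirty-second notes: eighth = 4; a full quarter-note triplet (3 notes) (three triplet quarters span one half) = 16; dotted eighth note = 6; eighth note = 4; thirty-second note = 1; thirty-second = 1.
Adding: 4 + 16 + 6 + 4 + 1 + 1 = 32.
32 equals 32, so the answer is Yes.

Yes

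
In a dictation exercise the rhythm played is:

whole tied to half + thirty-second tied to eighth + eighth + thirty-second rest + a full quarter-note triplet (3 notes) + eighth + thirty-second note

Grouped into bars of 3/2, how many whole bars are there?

1

One bar of 3/2 = 48 thirty-second notes.
Working in thirty-second notes: whole tied to half (whole + half) = 48; thirty-second tied to eighth (thirty-second + eighth) = 5; eighth = 4; thirty-second rest = 1; a full quarter-note triplet (3 notes) (three triplet quarters span one half) = 16; eighth = 4; thirty-second note = 1.
Altogether 48 + 5 + 4 + 1 + 16 + 4 + 1 = 79.
79 ÷ 48 = 1 complete bar with 31 left over.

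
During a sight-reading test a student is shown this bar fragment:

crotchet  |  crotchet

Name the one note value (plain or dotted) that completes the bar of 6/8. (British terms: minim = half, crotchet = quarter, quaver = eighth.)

The bar of 6/8 = 3 quarter notes.
Each duration in quarter notes: crotchet = 1; crotchet = 1.
Sum: 1 + 1 = 2.
Remaining: 3 − 2 = 1 quarter note, which is a quarter note.

quarter note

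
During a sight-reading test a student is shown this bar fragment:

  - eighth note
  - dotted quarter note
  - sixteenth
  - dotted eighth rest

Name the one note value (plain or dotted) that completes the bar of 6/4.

dotted half note

The bar of 6/4 = 24 sixteenth notes.
Express everything in sixteenth notes: eighth note = 2; dotted quarter note = 6; sixteenth = 1; dotted eighth rest = 3.
Total: 2 + 6 + 1 + 3 = 12.
Remaining: 24 − 12 = 12 sixteenth notes, which is a dotted half note.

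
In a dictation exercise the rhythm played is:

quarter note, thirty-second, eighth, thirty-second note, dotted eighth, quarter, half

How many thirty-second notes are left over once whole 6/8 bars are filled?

20

One bar of 6/8 = 24 thirty-second notes.
Working in thirty-second notes: quarter note = 8; thirty-second = 1; eighth = 4; thirty-second note = 1; dotted eighth = 6; quarter = 8; half = 16.
Sum: 8 + 1 + 4 + 1 + 6 + 8 + 16 = 44.
44 ÷ 24 = 1 complete bar with 20 thirty-second notes remaining.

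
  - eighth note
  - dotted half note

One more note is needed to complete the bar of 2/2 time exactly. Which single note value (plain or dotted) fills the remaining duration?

eighth note

The bar of 2/2 = 8 eighth notes.
In eighth notes: eighth note = 1; dotted half note = 6.
Adding: 1 + 6 = 7.
Remaining: 8 − 7 = 1 eighth note, which is a eighth note.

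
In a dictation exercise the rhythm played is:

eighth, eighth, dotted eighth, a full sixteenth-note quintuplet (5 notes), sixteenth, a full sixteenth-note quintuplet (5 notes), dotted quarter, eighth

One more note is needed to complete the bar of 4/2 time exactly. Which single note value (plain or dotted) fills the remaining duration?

half note

The bar of 4/2 = 32 sixteenth notes.
Convert each value to sixteenth notes: eighth = 2; eighth = 2; dotted eighth = 3; a full sixteenth-note quintuplet (5 notes) (five quintuplet sixteenths span one quarter) = 4; sixteenth = 1; a full sixteenth-note quintuplet (5 notes) (five quintuplet sixteenths span one quarter) = 4; dotted quarter = 6; eighth = 2.
Altogether 2 + 2 + 3 + 4 + 1 + 4 + 6 + 2 = 24.
Remaining: 32 − 24 = 8 sixteenth notes, which is a half note.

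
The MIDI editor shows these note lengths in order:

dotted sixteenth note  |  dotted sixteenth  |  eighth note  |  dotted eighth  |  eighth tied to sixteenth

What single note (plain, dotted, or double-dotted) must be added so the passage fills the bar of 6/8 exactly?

The bar of 6/8 = 24 thirty-second notes.
Express everything in thirty-second notes: dotted sixteenth note = 3; dotted sixteenth = 3; eighth note = 4; dotted eighth = 6; eighth tied to sixteenth (eighth + sixteenth) = 6.
Total: 3 + 3 + 4 + 6 + 6 = 22.
Remaining: 24 − 22 = 2 thirty-second notes, which is a sixteenth note.

sixteenth note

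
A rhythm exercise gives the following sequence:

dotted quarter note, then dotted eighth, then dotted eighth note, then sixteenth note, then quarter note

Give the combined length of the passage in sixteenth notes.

Convert each value to sixteenth notes: dotted quarter note = 6; dotted eighth = 3; dotted eighth note = 3; sixteenth note = 1; quarter note = 4.
Adding: 6 + 3 + 3 + 1 + 4 = 17 sixteenth notes.

17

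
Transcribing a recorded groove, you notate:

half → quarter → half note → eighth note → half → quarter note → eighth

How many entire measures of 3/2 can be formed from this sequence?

1

One bar of 3/2 = 12 eighth notes.
Working in eighth notes: half = 4; quarter = 2; half note = 4; eighth note = 1; half = 4; quarter note = 2; eighth = 1.
Altogether 4 + 2 + 4 + 1 + 4 + 2 + 1 = 18.
18 ÷ 12 = 1 complete bar with 6 left over.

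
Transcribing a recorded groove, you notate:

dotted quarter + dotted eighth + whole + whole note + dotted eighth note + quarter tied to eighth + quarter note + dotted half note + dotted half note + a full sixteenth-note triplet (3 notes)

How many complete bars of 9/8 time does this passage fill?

4

One bar of 9/8 = 18 sixteenth notes.
Express everything in sixteenth notes: dotted quarter = 6; dotted eighth = 3; whole = 16; whole note = 16; dotted eighth note = 3; quarter tied to eighth (quarter + eighth) = 6; quarter note = 4; dotted half note = 12; dotted half note = 12; a full sixteenth-note triplet (3 notes) (three triplet sixteenths span one eighth) = 2.
Total: 6 + 3 + 16 + 16 + 3 + 6 + 4 + 12 + 12 + 2 = 80.
80 ÷ 18 = 4 complete bars with 8 left over.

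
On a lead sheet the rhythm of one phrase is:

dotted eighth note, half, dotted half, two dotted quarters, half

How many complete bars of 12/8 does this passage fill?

1

One bar of 12/8 = 24 sixteenth notes.
Convert each value to sixteenth notes: dotted eighth note = 3; half = 8; dotted half = 12; dotted quarter = 6; dotted quarter = 6; half = 8.
Sum: 3 + 8 + 12 + 6 + 6 + 8 = 43.
43 ÷ 24 = 1 complete bar with 19 left over.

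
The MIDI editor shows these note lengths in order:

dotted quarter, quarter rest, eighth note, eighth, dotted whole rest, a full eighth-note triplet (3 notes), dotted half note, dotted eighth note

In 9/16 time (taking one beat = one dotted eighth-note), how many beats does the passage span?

19

One dotted eighth-note beat = 3 sixteenth notes.
Convert each value to sixteenth notes: dotted quarter = 6; quarter rest = 4; eighth note = 2; eighth = 2; dotted whole rest = 24; a full eighth-note triplet (3 notes) (three triplet eighths span one quarter) = 4; dotted half note = 12; dotted eighth note = 3.
Adding: 6 + 4 + 2 + 2 + 24 + 4 + 12 + 3 = 57.
57 ÷ 3 = 19 beats.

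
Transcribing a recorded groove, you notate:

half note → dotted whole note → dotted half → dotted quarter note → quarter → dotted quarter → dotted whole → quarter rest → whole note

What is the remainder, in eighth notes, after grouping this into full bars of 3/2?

One bar of 3/2 = 12 eighth notes.
In eighth notes: half note = 4; dotted whole note = 12; dotted half = 6; dotted quarter note = 3; quarter = 2; dotted quarter = 3; dotted whole = 12; quarter rest = 2; whole note = 8.
Altogether 4 + 12 + 6 + 3 + 2 + 3 + 12 + 2 + 8 = 52.
52 ÷ 12 = 4 complete bars with 4 eighth notes remaining.

4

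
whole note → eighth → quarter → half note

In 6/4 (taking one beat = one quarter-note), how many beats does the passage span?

One quarter-note beat = 2 eighth notes.
In eighth notes: whole note = 8; eighth = 1; quarter = 2; half note = 4.
Adding: 8 + 1 + 2 + 4 = 15.
15 ÷ 2 = 7.5 beats.

7.5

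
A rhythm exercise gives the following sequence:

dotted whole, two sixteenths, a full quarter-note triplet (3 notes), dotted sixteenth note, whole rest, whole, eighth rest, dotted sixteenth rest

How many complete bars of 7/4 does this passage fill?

One bar of 7/4 = 56 thirty-second notes.
Working in thirty-second notes: dotted whole = 48; sixteenth = 2; sixteenth = 2; a full quarter-note triplet (3 notes) (three triplet quarters span one half) = 16; dotted sixteenth note = 3; whole rest = 32; whole = 32; eighth rest = 4; dotted sixteenth rest = 3.
Altogether 48 + 2 + 2 + 16 + 3 + 32 + 32 + 4 + 3 = 142.
142 ÷ 56 = 2 complete bars with 30 left over.

2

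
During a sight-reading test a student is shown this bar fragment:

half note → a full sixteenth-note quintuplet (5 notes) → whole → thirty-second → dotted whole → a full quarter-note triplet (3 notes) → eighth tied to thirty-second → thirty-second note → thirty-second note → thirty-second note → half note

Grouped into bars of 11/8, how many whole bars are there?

3

One bar of 11/8 = 44 thirty-second notes.
Express everything in thirty-second notes: half note = 16; a full sixteenth-note quintuplet (5 notes) (five quintuplet sixteenths span one quarter) = 8; whole = 32; thirty-second = 1; dotted whole = 48; a full quarter-note triplet (3 notes) (three triplet quarters span one half) = 16; eighth tied to thirty-second (eighth + thirty-second) = 5; thirty-second note = 1; thirty-second note = 1; thirty-second note = 1; half note = 16.
Total: 16 + 8 + 32 + 1 + 48 + 16 + 5 + 1 + 1 + 1 + 16 = 145.
145 ÷ 44 = 3 complete bars with 13 left over.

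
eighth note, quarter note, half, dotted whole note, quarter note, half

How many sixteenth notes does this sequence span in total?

Working in sixteenth notes: eighth note = 2; quarter note = 4; half = 8; dotted whole note = 24; quarter note = 4; half = 8.
Total: 2 + 4 + 8 + 24 + 4 + 8 = 50 sixteenth notes.

50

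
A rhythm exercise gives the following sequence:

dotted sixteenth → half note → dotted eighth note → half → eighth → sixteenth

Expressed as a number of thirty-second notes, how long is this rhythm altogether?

Convert each value to thirty-second notes: dotted sixteenth = 3; half note = 16; dotted eighth note = 6; half = 16; eighth = 4; sixteenth = 2.
Sum: 3 + 16 + 6 + 16 + 4 + 2 = 47 thirty-second notes.

47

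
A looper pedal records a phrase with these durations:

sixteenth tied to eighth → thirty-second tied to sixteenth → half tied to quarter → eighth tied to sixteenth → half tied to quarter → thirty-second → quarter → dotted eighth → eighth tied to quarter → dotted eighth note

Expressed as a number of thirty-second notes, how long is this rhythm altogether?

Convert each value to thirty-second notes: sixteenth tied to eighth (sixteenth + eighth) = 6; thirty-second tied to sixteenth (thirty-second + sixteenth) = 3; half tied to quarter (half + quarter) = 24; eighth tied to sixteenth (eighth + sixteenth) = 6; half tied to quarter (half + quarter) = 24; thirty-second = 1; quarter = 8; dotted eighth = 6; eighth tied to quarter (eighth + quarter) = 12; dotted eighth note = 6.
Adding: 6 + 3 + 24 + 6 + 24 + 1 + 8 + 6 + 12 + 6 = 96 thirty-second notes.

96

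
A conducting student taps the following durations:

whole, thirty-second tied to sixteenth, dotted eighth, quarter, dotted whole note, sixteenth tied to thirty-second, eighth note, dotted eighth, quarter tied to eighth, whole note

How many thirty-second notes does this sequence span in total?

154

In thirty-second notes: whole = 32; thirty-second tied to sixteenth (thirty-second + sixteenth) = 3; dotted eighth = 6; quarter = 8; dotted whole note = 48; sixteenth tied to thirty-second (sixteenth + thirty-second) = 3; eighth note = 4; dotted eighth = 6; quarter tied to eighth (quarter + eighth) = 12; whole note = 32.
Altogether 32 + 3 + 6 + 8 + 48 + 3 + 4 + 6 + 12 + 32 = 154 thirty-second notes.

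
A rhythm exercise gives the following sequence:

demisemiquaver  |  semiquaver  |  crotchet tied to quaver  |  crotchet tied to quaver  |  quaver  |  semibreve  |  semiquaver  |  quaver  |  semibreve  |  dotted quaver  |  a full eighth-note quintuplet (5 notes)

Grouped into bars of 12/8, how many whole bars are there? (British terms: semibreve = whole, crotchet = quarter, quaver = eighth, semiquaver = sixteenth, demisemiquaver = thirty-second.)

One bar of 12/8 = 48 thirty-second notes.
Express everything in thirty-second notes: demisemiquaver = 1; semiquaver = 2; crotchet tied to quaver (crotchet + quaver) = 12; crotchet tied to quaver (crotchet + quaver) = 12; quaver = 4; semibreve = 32; semiquaver = 2; quaver = 4; semibreve = 32; dotted quaver = 6; a full eighth-note quintuplet (5 notes) (five quintuplet eighths span one half) = 16.
Adding: 1 + 2 + 12 + 12 + 4 + 32 + 2 + 4 + 32 + 6 + 16 = 123.
123 ÷ 48 = 2 complete bars with 27 left over.

2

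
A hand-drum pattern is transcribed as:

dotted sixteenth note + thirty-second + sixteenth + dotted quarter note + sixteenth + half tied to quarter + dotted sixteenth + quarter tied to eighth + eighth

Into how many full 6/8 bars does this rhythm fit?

2

One bar of 6/8 = 24 thirty-second notes.
Working in thirty-second notes: dotted sixteenth note = 3; thirty-second = 1; sixteenth = 2; dotted quarter note = 12; sixteenth = 2; half tied to quarter (half + quarter) = 24; dotted sixteenth = 3; quarter tied to eighth (quarter + eighth) = 12; eighth = 4.
Altogether 3 + 1 + 2 + 12 + 2 + 24 + 3 + 12 + 4 = 63.
63 ÷ 24 = 2 complete bars with 15 left over.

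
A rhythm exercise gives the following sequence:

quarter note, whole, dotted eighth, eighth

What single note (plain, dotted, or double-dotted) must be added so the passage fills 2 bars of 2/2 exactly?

2 bars of 2/2 = 32 sixteenth notes.
Convert each value to sixteenth notes: quarter note = 4; whole = 16; dotted eighth = 3; eighth = 2.
Adding: 4 + 16 + 3 + 2 = 25.
Remaining: 32 − 25 = 7 sixteenth notes, which is a double-dotted quarter note.

double-dotted quarter note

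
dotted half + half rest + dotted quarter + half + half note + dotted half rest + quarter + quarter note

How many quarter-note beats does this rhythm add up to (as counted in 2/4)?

15.5

One quarter-note beat = 2 eighth notes.
Each duration in eighth notes: dotted half = 6; half rest = 4; dotted quarter = 3; half = 4; half note = 4; dotted half rest = 6; quarter = 2; quarter note = 2.
Total: 6 + 4 + 3 + 4 + 4 + 6 + 2 + 2 = 31.
31 ÷ 2 = 15.5 beats.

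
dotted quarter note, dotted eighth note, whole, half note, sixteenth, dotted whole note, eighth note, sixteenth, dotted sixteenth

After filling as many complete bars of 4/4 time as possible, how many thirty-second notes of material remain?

29

One bar of 4/4 = 32 thirty-second notes.
Express everything in thirty-second notes: dotted quarter note = 12; dotted eighth note = 6; whole = 32; half note = 16; sixteenth = 2; dotted whole note = 48; eighth note = 4; sixteenth = 2; dotted sixteenth = 3.
Adding: 12 + 6 + 32 + 16 + 2 + 48 + 4 + 2 + 3 = 125.
125 ÷ 32 = 3 complete bars with 29 thirty-second notes remaining.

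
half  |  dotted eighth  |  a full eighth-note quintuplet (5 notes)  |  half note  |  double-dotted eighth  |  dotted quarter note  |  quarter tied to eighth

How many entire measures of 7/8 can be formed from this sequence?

One bar of 7/8 = 28 thirty-second notes.
In thirty-second notes: half = 16; dotted eighth = 6; a full eighth-note quintuplet (5 notes) (five quintuplet eighths span one half) = 16; half note = 16; double-dotted eighth = 7; dotted quarter note = 12; quarter tied to eighth (quarter + eighth) = 12.
Sum: 16 + 6 + 16 + 16 + 7 + 12 + 12 = 85.
85 ÷ 28 = 3 complete bars with 1 left over.

3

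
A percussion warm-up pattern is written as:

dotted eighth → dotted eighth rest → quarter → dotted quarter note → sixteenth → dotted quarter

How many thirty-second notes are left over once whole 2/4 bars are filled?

14

One bar of 2/4 = 8 sixteenth notes.
Convert each value to sixteenth notes: dotted eighth = 3; dotted eighth rest = 3; quarter = 4; dotted quarter note = 6; sixteenth = 1; dotted quarter = 6.
Adding: 3 + 3 + 4 + 6 + 1 + 6 = 23.
23 ÷ 8 = 2 complete bars with 7 sixteenth notes remaining = 14 thirty-second notes.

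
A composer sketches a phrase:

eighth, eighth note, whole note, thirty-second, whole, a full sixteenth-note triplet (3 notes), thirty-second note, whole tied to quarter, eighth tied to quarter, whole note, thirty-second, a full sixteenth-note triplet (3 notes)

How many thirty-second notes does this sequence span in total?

167

Convert each value to thirty-second notes: eighth = 4; eighth note = 4; whole note = 32; thirty-second = 1; whole = 32; a full sixteenth-note triplet (3 notes) (three triplet sixteenths span one eighth) = 4; thirty-second note = 1; whole tied to quarter (whole + quarter) = 40; eighth tied to quarter (eighth + quarter) = 12; whole note = 32; thirty-second = 1; a full sixteenth-note triplet (3 notes) (three triplet sixteenths span one eighth) = 4.
Sum: 4 + 4 + 32 + 1 + 32 + 4 + 1 + 40 + 12 + 32 + 1 + 4 = 167 thirty-second notes.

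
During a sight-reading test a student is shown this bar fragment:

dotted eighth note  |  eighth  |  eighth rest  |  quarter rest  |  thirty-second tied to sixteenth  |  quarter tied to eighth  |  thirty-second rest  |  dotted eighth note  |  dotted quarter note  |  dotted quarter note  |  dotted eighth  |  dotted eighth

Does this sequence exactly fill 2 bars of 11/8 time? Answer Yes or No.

No

One bar of 11/8 = 44 thirty-second notes, so 2 bars = 88.
Convert each value to thirty-second notes: dotted eighth note = 6; eighth = 4; eighth rest = 4; quarter rest = 8; thirty-second tied to sixteenth (thirty-second + sixteenth) = 3; quarter tied to eighth (quarter + eighth) = 12; thirty-second rest = 1; dotted eighth note = 6; dotted quarter note = 12; dotted quarter note = 12; dotted eighth = 6; dotted eighth = 6.
Sum: 6 + 4 + 4 + 8 + 3 + 12 + 1 + 6 + 12 + 12 + 6 + 6 = 80.
80 falls short of 88, so the answer is No.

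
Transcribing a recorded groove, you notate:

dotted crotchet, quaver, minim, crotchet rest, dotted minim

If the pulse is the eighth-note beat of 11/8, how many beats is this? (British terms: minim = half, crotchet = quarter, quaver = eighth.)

16

One eighth-note beat = 2 sixteenth notes.
Working in sixteenth notes: dotted crotchet = 6; quaver = 2; minim = 8; crotchet rest = 4; dotted minim = 12.
Adding: 6 + 2 + 8 + 4 + 12 = 32.
32 ÷ 2 = 16 beats.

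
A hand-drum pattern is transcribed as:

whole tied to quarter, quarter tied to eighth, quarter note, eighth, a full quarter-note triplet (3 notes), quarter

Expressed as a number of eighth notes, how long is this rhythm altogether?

22

Convert each value to eighth notes: whole tied to quarter (whole + quarter) = 10; quarter tied to eighth (quarter + eighth) = 3; quarter note = 2; eighth = 1; a full quarter-note triplet (3 notes) (three triplet quarters span one half) = 4; quarter = 2.
Total: 10 + 3 + 2 + 1 + 4 + 2 = 22 eighth notes.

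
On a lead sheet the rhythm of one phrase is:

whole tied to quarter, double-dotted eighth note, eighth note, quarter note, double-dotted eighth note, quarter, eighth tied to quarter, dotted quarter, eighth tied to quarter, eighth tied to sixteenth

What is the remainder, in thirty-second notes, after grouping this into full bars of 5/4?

One bar of 5/4 = 40 thirty-second notes.
Convert each value to thirty-second notes: whole tied to quarter (whole + quarter) = 40; double-dotted eighth note = 7; eighth note = 4; quarter note = 8; double-dotted eighth note = 7; quarter = 8; eighth tied to quarter (eighth + quarter) = 12; dotted quarter = 12; eighth tied to quarter (eighth + quarter) = 12; eighth tied to sixteenth (eighth + sixteenth) = 6.
Adding: 40 + 7 + 4 + 8 + 7 + 8 + 12 + 12 + 12 + 6 = 116.
116 ÷ 40 = 2 complete bars with 36 thirty-second notes remaining.

36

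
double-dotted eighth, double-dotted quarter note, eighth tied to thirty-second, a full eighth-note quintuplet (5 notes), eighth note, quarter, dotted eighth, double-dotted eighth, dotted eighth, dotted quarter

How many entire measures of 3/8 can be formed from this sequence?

7

One bar of 3/8 = 12 thirty-second notes.
Each duration in thirty-second notes: double-dotted eighth = 7; double-dotted quarter note = 14; eighth tied to thirty-second (eighth + thirty-second) = 5; a full eighth-note quintuplet (5 notes) (five quintuplet eighths span one half) = 16; eighth note = 4; quarter = 8; dotted eighth = 6; double-dotted eighth = 7; dotted eighth = 6; dotted quarter = 12.
Altogether 7 + 14 + 5 + 16 + 4 + 8 + 6 + 7 + 6 + 12 = 85.
85 ÷ 12 = 7 complete bars with 1 left over.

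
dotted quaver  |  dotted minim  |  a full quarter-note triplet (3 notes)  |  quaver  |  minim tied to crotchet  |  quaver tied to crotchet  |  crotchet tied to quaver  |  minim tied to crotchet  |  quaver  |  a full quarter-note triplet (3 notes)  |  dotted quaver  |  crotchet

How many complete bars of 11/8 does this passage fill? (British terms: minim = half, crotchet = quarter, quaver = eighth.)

3

One bar of 11/8 = 22 sixteenth notes.
Each duration in sixteenth notes: dotted quaver = 3; dotted minim = 12; a full quarter-note triplet (3 notes) (three triplet quarters span one half) = 8; quaver = 2; minim tied to crotchet (minim + crotchet) = 12; quaver tied to crotchet (quaver + crotchet) = 6; crotchet tied to quaver (crotchet + quaver) = 6; minim tied to crotchet (minim + crotchet) = 12; quaver = 2; a full quarter-note triplet (3 notes) (three triplet quarters span one half) = 8; dotted quaver = 3; crotchet = 4.
Sum: 3 + 12 + 8 + 2 + 12 + 6 + 6 + 12 + 2 + 8 + 3 + 4 = 78.
78 ÷ 22 = 3 complete bars with 12 left over.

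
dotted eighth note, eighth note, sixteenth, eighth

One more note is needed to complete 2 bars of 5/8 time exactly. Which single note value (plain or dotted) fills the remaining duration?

dotted half note

2 bars of 5/8 = 20 sixteenth notes.
In sixteenth notes: dotted eighth note = 3; eighth note = 2; sixteenth = 1; eighth = 2.
Sum: 3 + 2 + 1 + 2 = 8.
Remaining: 20 − 8 = 12 sixteenth notes, which is a dotted half note.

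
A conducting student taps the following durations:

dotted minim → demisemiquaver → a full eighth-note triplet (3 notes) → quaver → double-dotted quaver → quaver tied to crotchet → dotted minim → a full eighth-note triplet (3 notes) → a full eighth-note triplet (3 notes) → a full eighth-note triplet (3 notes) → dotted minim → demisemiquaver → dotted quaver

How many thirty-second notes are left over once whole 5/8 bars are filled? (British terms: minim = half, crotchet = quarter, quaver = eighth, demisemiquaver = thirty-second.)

One bar of 5/8 = 20 thirty-second notes.
In thirty-second notes: dotted minim = 24; demisemiquaver = 1; a full eighth-note triplet (3 notes) (three triplet eighths span one quarter) = 8; quaver = 4; double-dotted quaver = 7; quaver tied to crotchet (quaver + crotchet) = 12; dotted minim = 24; a full eighth-note triplet (3 notes) (three triplet eighths span one quarter) = 8; a full eighth-note triplet (3 notes) (three triplet eighths span one quarter) = 8; a full eighth-note triplet (3 notes) (three triplet eighths span one quarter) = 8; dotted minim = 24; demisemiquaver = 1; dotted quaver = 6.
Altogether 24 + 1 + 8 + 4 + 7 + 12 + 24 + 8 + 8 + 8 + 24 + 1 + 6 = 135.
135 ÷ 20 = 6 complete bars with 15 thirty-second notes remaining.

15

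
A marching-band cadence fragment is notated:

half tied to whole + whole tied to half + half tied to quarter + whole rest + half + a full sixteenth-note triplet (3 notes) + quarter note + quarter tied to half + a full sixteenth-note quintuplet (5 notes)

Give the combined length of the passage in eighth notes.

53

In eighth notes: half tied to whole (half + whole) = 12; whole tied to half (whole + half) = 12; half tied to quarter (half + quarter) = 6; whole rest = 8; half = 4; a full sixteenth-note triplet (3 notes) (three triplet sixteenths span one eighth) = 1; quarter note = 2; quarter tied to half (quarter + half) = 6; a full sixteenth-note quintuplet (5 notes) (five quintuplet sixteenths span one quarter) = 2.
Altogether 12 + 12 + 6 + 8 + 4 + 1 + 2 + 6 + 2 = 53 eighth notes.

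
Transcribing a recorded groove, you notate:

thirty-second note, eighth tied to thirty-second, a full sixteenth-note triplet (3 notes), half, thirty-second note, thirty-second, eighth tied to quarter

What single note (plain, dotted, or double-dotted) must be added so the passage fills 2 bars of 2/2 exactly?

2 bars of 2/2 = 64 thirty-second notes.
Convert each value to thirty-second notes: thirty-second note = 1; eighth tied to thirty-second (eighth + thirty-second) = 5; a full sixteenth-note triplet (3 notes) (three triplet sixteenths span one eighth) = 4; half = 16; thirty-second note = 1; thirty-second = 1; eighth tied to quarter (eighth + quarter) = 12.
Sum: 1 + 5 + 4 + 16 + 1 + 1 + 12 = 40.
Remaining: 64 − 40 = 24 thirty-second notes, which is a dotted half note.

dotted half note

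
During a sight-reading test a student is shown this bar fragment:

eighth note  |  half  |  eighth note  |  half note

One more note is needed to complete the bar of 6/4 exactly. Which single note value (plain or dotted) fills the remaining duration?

quarter note

The bar of 6/4 = 12 eighth notes.
Convert each value to eighth notes: eighth note = 1; half = 4; eighth note = 1; half note = 4.
Altogether 1 + 4 + 1 + 4 = 10.
Remaining: 12 − 10 = 2 eighth notes, which is a quarter note.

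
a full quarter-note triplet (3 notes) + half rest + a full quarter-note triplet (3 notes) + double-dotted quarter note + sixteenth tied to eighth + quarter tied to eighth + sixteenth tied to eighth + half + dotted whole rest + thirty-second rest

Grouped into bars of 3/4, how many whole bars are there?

6

One bar of 3/4 = 24 thirty-second notes.
Convert each value to thirty-second notes: a full quarter-note triplet (3 notes) (three triplet quarters span one half) = 16; half rest = 16; a full quarter-note triplet (3 notes) (three triplet quarters span one half) = 16; double-dotted quarter note = 14; sixteenth tied to eighth (sixteenth + eighth) = 6; quarter tied to eighth (quarter + eighth) = 12; sixteenth tied to eighth (sixteenth + eighth) = 6; half = 16; dotted whole rest = 48; thirty-second rest = 1.
Adding: 16 + 16 + 16 + 14 + 6 + 12 + 6 + 16 + 48 + 1 = 151.
151 ÷ 24 = 6 complete bars with 7 left over.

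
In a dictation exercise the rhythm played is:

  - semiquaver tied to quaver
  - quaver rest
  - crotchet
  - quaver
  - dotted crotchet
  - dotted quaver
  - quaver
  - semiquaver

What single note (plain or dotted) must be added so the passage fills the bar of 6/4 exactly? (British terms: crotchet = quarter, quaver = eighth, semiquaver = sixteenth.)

sixteenth note

The bar of 6/4 = 24 sixteenth notes.
In sixteenth notes: semiquaver tied to quaver (semiquaver + quaver) = 3; quaver rest = 2; crotchet = 4; quaver = 2; dotted crotchet = 6; dotted quaver = 3; quaver = 2; semiquaver = 1.
Total: 3 + 2 + 4 + 2 + 6 + 3 + 2 + 1 = 23.
Remaining: 24 − 23 = 1 sixteenth note, which is a sixteenth note.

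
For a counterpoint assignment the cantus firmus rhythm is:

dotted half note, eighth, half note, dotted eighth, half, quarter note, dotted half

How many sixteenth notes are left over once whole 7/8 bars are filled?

One bar of 7/8 = 14 sixteenth notes.
Each duration in sixteenth notes: dotted half note = 12; eighth = 2; half note = 8; dotted eighth = 3; half = 8; quarter note = 4; dotted half = 12.
Sum: 12 + 2 + 8 + 3 + 8 + 4 + 12 = 49.
49 ÷ 14 = 3 complete bars with 7 sixteenth notes remaining.

7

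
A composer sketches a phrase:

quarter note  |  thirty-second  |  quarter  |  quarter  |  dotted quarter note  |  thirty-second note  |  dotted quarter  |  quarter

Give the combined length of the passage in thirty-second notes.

58

In thirty-second notes: quarter note = 8; thirty-second = 1; quarter = 8; quarter = 8; dotted quarter note = 12; thirty-second note = 1; dotted quarter = 12; quarter = 8.
Adding: 8 + 1 + 8 + 8 + 12 + 1 + 12 + 8 = 58 thirty-second notes.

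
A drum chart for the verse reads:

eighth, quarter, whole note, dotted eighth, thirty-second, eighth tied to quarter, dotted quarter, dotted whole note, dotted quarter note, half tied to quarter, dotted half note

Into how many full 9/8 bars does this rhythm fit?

One bar of 9/8 = 36 thirty-second notes.
Working in thirty-second notes: eighth = 4; quarter = 8; whole note = 32; dotted eighth = 6; thirty-second = 1; eighth tied to quarter (eighth + quarter) = 12; dotted quarter = 12; dotted whole note = 48; dotted quarter note = 12; half tied to quarter (half + quarter) = 24; dotted half note = 24.
Altogether 4 + 8 + 32 + 6 + 1 + 12 + 12 + 48 + 12 + 24 + 24 = 183.
183 ÷ 36 = 5 complete bars with 3 left over.

5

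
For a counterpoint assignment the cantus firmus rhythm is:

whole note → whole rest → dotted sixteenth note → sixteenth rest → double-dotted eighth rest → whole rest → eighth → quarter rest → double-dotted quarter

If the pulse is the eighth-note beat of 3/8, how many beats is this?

One eighth-note beat = 4 thirty-second notes.
Convert each value to thirty-second notes: whole note = 32; whole rest = 32; dotted sixteenth note = 3; sixteenth rest = 2; double-dotted eighth rest = 7; whole rest = 32; eighth = 4; quarter rest = 8; double-dotted quarter = 14.
Altogether 32 + 32 + 3 + 2 + 7 + 32 + 4 + 8 + 14 = 134.
134 ÷ 4 = 33.5 beats.

33.5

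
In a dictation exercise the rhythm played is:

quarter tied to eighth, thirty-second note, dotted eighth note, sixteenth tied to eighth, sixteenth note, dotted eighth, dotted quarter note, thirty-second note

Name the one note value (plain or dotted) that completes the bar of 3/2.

sixteenth note

The bar of 3/2 = 48 thirty-second notes.
In thirty-second notes: quarter tied to eighth (quarter + eighth) = 12; thirty-second note = 1; dotted eighth note = 6; sixteenth tied to eighth (sixteenth + eighth) = 6; sixteenth note = 2; dotted eighth = 6; dotted quarter note = 12; thirty-second note = 1.
Total: 12 + 1 + 6 + 6 + 2 + 6 + 12 + 1 = 46.
Remaining: 48 − 46 = 2 thirty-second notes, which is a sixteenth note.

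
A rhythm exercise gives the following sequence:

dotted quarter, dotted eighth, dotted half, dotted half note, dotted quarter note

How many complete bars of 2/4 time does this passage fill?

One bar of 2/4 = 8 sixteenth notes.
Working in sixteenth notes: dotted quarter = 6; dotted eighth = 3; dotted half = 12; dotted half note = 12; dotted quarter note = 6.
Sum: 6 + 3 + 12 + 12 + 6 = 39.
39 ÷ 8 = 4 complete bars with 7 left over.

4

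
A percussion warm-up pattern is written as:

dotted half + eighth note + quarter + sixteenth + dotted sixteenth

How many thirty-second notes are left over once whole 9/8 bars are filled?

One bar of 9/8 = 36 thirty-second notes.
Convert each value to thirty-second notes: dotted half = 24; eighth note = 4; quarter = 8; sixteenth = 2; dotted sixteenth = 3.
Altogether 24 + 4 + 8 + 2 + 3 = 41.
41 ÷ 36 = 1 complete bar with 5 thirty-second notes remaining.

5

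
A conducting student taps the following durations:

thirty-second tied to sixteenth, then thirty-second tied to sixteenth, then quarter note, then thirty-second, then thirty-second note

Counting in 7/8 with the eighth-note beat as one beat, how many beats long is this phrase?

4

One eighth-note beat = 4 thirty-second notes.
Each duration in thirty-second notes: thirty-second tied to sixteenth (thirty-second + sixteenth) = 3; thirty-second tied to sixteenth (thirty-second + sixteenth) = 3; quarter note = 8; thirty-second = 1; thirty-second note = 1.
Total: 3 + 3 + 8 + 1 + 1 = 16.
16 ÷ 4 = 4 beats.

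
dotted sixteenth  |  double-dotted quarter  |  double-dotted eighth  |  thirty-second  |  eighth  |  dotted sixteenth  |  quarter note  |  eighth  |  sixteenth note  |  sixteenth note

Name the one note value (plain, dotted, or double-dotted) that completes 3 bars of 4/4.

dotted whole note

3 bars of 4/4 = 96 thirty-second notes.
Express everything in thirty-second notes: dotted sixteenth = 3; double-dotted quarter = 14; double-dotted eighth = 7; thirty-second = 1; eighth = 4; dotted sixteenth = 3; quarter note = 8; eighth = 4; sixteenth note = 2; sixteenth note = 2.
Altogether 3 + 14 + 7 + 1 + 4 + 3 + 8 + 4 + 2 + 2 = 48.
Remaining: 96 − 48 = 48 thirty-second notes, which is a dotted whole note.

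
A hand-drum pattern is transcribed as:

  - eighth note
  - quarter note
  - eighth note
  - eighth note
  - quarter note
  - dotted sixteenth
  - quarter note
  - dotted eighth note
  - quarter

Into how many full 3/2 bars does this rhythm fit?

One bar of 3/2 = 48 thirty-second notes.
Working in thirty-second notes: eighth note = 4; quarter note = 8; eighth note = 4; eighth note = 4; quarter note = 8; dotted sixteenth = 3; quarter note = 8; dotted eighth note = 6; quarter = 8.
Sum: 4 + 8 + 4 + 4 + 8 + 3 + 8 + 6 + 8 = 53.
53 ÷ 48 = 1 complete bar with 5 left over.

1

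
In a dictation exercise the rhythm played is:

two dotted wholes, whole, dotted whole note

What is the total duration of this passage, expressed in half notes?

Express everything in half notes: dotted whole = 3; dotted whole = 3; whole = 2; dotted whole note = 3.
Adding: 3 + 3 + 2 + 3 = 11 half notes.

11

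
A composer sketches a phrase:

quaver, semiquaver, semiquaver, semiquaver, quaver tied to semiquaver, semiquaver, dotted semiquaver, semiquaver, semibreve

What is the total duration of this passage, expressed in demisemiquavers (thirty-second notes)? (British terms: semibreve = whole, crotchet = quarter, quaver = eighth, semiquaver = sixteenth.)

55

Convert each value to thirty-second notes: quaver = 4; semiquaver = 2; semiquaver = 2; semiquaver = 2; quaver tied to semiquaver (quaver + semiquaver) = 6; semiquaver = 2; dotted semiquaver = 3; semiquaver = 2; semibreve = 32.
Total: 4 + 2 + 2 + 2 + 6 + 2 + 3 + 2 + 32 = 55 thirty-second notes.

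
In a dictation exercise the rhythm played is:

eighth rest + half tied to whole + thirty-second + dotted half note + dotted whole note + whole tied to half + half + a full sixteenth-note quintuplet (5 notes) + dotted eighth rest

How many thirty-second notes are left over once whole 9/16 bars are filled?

One bar of 9/16 = 18 thirty-second notes.
Convert each value to thirty-second notes: eighth rest = 4; half tied to whole (half + whole) = 48; thirty-second = 1; dotted half note = 24; dotted whole note = 48; whole tied to half (whole + half) = 48; half = 16; a full sixteenth-note quintuplet (5 notes) (five quintuplet sixteenths span one quarter) = 8; dotted eighth rest = 6.
Sum: 4 + 48 + 1 + 24 + 48 + 48 + 16 + 8 + 6 = 203.
203 ÷ 18 = 11 complete bars with 5 thirty-second notes remaining.

5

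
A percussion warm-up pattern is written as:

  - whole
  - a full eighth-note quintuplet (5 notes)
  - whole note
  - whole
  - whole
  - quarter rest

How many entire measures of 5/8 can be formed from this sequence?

One bar of 5/8 = 5 eighth notes.
Each duration in eighth notes: whole = 8; a full eighth-note quintuplet (5 notes) (five quintuplet eighths span one half) = 4; whole note = 8; whole = 8; whole = 8; quarter rest = 2.
Sum: 8 + 4 + 8 + 8 + 8 + 2 = 38.
38 ÷ 5 = 7 complete bars with 3 left over.

7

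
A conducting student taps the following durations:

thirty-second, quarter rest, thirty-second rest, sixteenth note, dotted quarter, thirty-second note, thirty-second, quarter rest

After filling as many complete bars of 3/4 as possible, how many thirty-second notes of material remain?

One bar of 3/4 = 24 thirty-second notes.
Working in thirty-second notes: thirty-second = 1; quarter rest = 8; thirty-second rest = 1; sixteenth note = 2; dotted quarter = 12; thirty-second note = 1; thirty-second = 1; quarter rest = 8.
Sum: 1 + 8 + 1 + 2 + 12 + 1 + 1 + 8 = 34.
34 ÷ 24 = 1 complete bar with 10 thirty-second notes remaining.

10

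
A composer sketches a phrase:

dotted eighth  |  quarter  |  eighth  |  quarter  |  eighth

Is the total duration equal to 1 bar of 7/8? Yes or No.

One bar of 7/8 = 14 sixteenth notes.
Each duration in sixteenth notes: dotted eighth = 3; quarter = 4; eighth = 2; quarter = 4; eighth = 2.
Adding: 3 + 4 + 2 + 4 + 2 = 15.
15 exceeds 14, so the answer is No.

No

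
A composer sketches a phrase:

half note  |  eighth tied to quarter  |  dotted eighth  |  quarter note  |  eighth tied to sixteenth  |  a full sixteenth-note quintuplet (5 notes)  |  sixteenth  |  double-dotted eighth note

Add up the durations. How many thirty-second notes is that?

Express everything in thirty-second notes: half note = 16; eighth tied to quarter (eighth + quarter) = 12; dotted eighth = 6; quarter note = 8; eighth tied to sixteenth (eighth + sixteenth) = 6; a full sixteenth-note quintuplet (5 notes) (five quintuplet sixteenths span one quarter) = 8; sixteenth = 2; double-dotted eighth note = 7.
Altogether 16 + 12 + 6 + 8 + 6 + 8 + 2 + 7 = 65 thirty-second notes.

65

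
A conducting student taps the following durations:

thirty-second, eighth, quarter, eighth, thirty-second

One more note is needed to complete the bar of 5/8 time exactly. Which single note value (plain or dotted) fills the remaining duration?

The bar of 5/8 = 20 thirty-second notes.
Express everything in thirty-second notes: thirty-second = 1; eighth = 4; quarter = 8; eighth = 4; thirty-second = 1.
Adding: 1 + 4 + 8 + 4 + 1 = 18.
Remaining: 20 − 18 = 2 thirty-second notes, which is a sixteenth note.

sixteenth note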